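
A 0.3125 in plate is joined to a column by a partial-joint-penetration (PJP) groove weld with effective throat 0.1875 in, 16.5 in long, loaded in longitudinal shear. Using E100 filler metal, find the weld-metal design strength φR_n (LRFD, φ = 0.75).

φR_n ≈ 139 kips

E100XX → F_EXX = 100 ksi.
Effective throat (given) t_e = 0.1875 in.
A_we = 0.1875 × 16.5 = 3.094 in².
F_nw = 0.6 F_EXX = 60 ksi.
φR_n = 0.75 × 60 × 3.094 = 139.2 kips.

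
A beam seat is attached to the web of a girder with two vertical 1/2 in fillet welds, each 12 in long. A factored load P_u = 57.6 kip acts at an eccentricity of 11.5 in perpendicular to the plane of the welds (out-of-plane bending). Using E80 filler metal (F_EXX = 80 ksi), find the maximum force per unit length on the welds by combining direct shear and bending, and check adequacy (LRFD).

f_max ≈ 14 kip/in; NOT adequate

L_w = 2 × 12 = 24 in; section modulus (unit throat) S = 2 × L²/6 = 48 in².
Direct shear f_v = P/L_w = 57.6/24 = 2.4 kip/in.
Moment M = P × e = 57.6 × 11.5 = 662.4 kip·in; bending f_b = M/S = 13.8 kip/in.
f_max = √(f_v² + f_b²) = √(2.4² + 13.8²) = 14.01 kip/in.
φr_n = 0.75 × 0.6 × 80 × (0.707 × 0.5) = 12.73 kip/in → NOT adequate.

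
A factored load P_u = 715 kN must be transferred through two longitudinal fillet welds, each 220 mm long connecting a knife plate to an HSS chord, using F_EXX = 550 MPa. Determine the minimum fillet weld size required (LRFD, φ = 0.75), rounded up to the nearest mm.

Total weld length L = 440 mm.
Required throat t_e = P_u / (φ × 0.6 F_EXX × L) = 715 / (0.75 × 0.6 × 550 × 440 × 10⁻³) = 6.566 mm.
Required leg w = t_e / 0.707 = 9.287 mm → use 10 mm.

w = 10 mm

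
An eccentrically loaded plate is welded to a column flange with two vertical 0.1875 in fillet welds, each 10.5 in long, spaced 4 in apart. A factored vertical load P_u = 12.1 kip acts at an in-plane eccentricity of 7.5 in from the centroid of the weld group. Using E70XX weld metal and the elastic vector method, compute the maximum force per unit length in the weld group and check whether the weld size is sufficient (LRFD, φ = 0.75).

E70XX → F_EXX = 70 ksi.
Total weld length L_w = 21 in. Treat welds as unit-width lines.
Polar moment about centroid: J = 2[d³/12 + d(b/2)²] = 2[10.5³/12 + 10.5×2²] = 276.9 in³.
Direct shear f_v = P/L_w = 12.1 / 21 = 0.5762 kip/in (vertical).
Torsion M = P·e = 12.1 × 7.5 = 90.75 kip·in.
Critical point at (x, y) = (2, 5.25) from centroid. f_tx = M·y/J = 1.72 kip/in; f_ty = M·x/J = 0.6554 kip/in.
Resultant f_max = √[f_tx² + (f_v + f_ty)²] = √[1.72² + (0.5762 + 0.6554)²] = 2.116 kip/in.
Capacity per unit length: φr_n = 0.75 × 0.6 × 70 × (0.707 × 0.1875) = 4.176 kip/in.
2.116 ≤ 4.176 → adequate.

f_max ≈ 2.12 kip/in; adequate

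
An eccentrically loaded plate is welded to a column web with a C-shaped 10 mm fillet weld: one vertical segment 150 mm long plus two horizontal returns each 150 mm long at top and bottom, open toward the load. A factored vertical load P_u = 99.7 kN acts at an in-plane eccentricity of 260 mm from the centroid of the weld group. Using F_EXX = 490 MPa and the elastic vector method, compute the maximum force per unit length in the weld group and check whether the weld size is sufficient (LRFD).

Total weld length L_w = 450 mm. Treat welds as unit-width lines.
Centroid: x̄ = 2×150×75 / 450 = 50 mm from the vertical weld.
Polar moment about centroid: J = I_x + I_y = [150³/12 + 2×150×75²] + [150×50² + 2(150³/12 + 150×25²)] = 3094000 mm³.
Direct shear f_v = P/L_w = 99.7×10³ / 450 = 221.6 N/mm (vertical).
Torsion M = P·e = 99.7×10³ × 260 = 25922000 N·mm.
Critical point at (x, y) = (100, 75) from centroid. f_tx = M·y/J = 628.4 N/mm; f_ty = M·x/J = 837.9 N/mm.
Resultant f_max = √[f_tx² + (f_v + f_ty)²] = √[628.4² + (221.6 + 837.9)²] = 1232 N/mm.
Capacity per unit length: φr_n = 0.75 × 0.6 × 490 × (0.707 × 10) = 1559 N/mm.
1232 ≤ 1559 → adequate.

f_max ≈ 1230 N/mm; adequate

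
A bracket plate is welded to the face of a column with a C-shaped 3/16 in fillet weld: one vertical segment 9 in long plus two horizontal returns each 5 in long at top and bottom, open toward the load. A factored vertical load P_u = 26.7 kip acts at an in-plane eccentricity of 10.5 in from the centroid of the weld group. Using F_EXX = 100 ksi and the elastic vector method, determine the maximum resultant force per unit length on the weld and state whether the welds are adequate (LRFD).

Total weld length L_w = 19 in. Treat welds as unit-width lines.
Centroid: x̄ = 2×5×2.5 / 19 = 1.316 in from the vertical weld.
Polar moment about centroid: J = I_x + I_y = [9³/12 + 2×5×4.5²] + [9×1.316² + 2(5³/12 + 5×1.184²)] = 313.7 in³.
Direct shear f_v = P/L_w = 26.7 / 19 = 1.405 kip/in (vertical).
Torsion M = P·e = 26.7 × 10.5 = 280.35 kip·in.
Critical point at (x, y) = (3.684, 4.5) from centroid. f_tx = M·y/J = 4.022 kip/in; f_ty = M·x/J = 3.293 kip/in.
Resultant f_max = √[f_tx² + (f_v + f_ty)²] = √[4.022² + (1.405 + 3.293)²] = 6.184 kip/in.
Capacity per unit length: φr_n = 0.75 × 0.6 × 100 × (0.707 × 0.1875) = 5.965 kip/in.
6.184 > 5.965 → NOT adequate.

f_max ≈ 6.18 kip/in; NOT adequate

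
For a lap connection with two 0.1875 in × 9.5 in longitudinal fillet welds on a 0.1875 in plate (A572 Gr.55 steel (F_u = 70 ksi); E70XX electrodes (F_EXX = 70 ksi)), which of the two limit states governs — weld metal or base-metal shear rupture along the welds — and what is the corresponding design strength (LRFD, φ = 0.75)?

t_e = 0.707 × 0.1875 = 0.1326 in; L = 19 in.
Weld metal: φR_n = 0.75 × 0.6 × 70 × 0.1326 × 19 = 79.34 kips.
Base metal (shear rupture): φR_n = 0.75 × 0.6 × 70 × 0.1875 × 19 = 112.2 kips.
Governing: weld metal.

φR_n ≈ 79.3 kips (weld metal governs)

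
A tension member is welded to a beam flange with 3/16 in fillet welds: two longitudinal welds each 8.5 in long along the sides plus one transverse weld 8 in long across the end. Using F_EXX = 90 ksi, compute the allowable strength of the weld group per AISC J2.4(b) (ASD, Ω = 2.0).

t_e = 0.707 × 0.1875 = 0.1326 in.
R_nwl = 0.6 × 90 × 0.1326 × 17 = 121.7 kip (longitudinal, 2 welds).
R_nwt = 0.6 × 90 × 0.1326 × 8 = 57.27 kip (transverse, base value).
(i) R_nwl + R_nwt = 179 kip; (ii) 0.85 R_nwl + 1.5 R_nwt = 189.3 kip.
R_n = max = 189.3 kip [governs: (ii)]; R_n/Ω = 94.67 kip.

R_n/Ω ≈ 94.7 kip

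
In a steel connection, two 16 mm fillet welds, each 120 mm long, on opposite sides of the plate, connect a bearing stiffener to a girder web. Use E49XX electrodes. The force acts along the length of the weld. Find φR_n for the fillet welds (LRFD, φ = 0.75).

φR_n ≈ 599 kN

E49XX → F_EXX = 490 MPa.
Effective throat t_e = 0.707 × 16 = 11.31 mm.
Total length L = 240 mm; A_we = 11.31 × 240 = 2715 mm².
F_nw = 0.6 F_EXX = 0.6 × 490 = 294 MPa.
φR_n = 0.75 × 294 × 2715 × 10⁻³ = 598.6 kN.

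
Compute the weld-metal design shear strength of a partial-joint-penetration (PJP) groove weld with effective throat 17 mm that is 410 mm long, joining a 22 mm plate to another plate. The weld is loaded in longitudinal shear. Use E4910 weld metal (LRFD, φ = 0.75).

φR_n ≈ 1540 kN

E49XX → F_EXX = 490 MPa.
Effective throat (given) t_e = 17 mm.
A_we = 17 × 410 = 6970 mm².
F_nw = 0.6 F_EXX = 294 MPa.
φR_n = 0.75 × 294 × 6970 × 10⁻³ = 1537 kN.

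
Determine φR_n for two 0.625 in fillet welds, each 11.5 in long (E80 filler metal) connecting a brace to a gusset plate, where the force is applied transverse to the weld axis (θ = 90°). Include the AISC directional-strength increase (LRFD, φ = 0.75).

φR_n ≈ 549 kips

E80XX → F_EXX = 80 ksi.
t_e = 0.707 × 0.625 = 0.4419 in; A_we = 0.4419 × 23 = 10.16 in².
Directional factor: 1.0 + 0.5 sin^1.5(90°) = 1.5.
F_nw = 0.6 × 80 × 1.5 = 72 ksi.
φR_n = 0.75 × 72 × 10.16 = 548.8 kips.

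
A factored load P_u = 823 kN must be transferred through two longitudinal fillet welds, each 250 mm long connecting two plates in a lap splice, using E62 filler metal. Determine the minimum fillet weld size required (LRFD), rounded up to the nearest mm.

E62XX → F_EXX = 620 MPa.
Total weld length L = 500 mm.
Required throat t_e = P_u / (φ × 0.6 F_EXX × L) = 823 / (0.75 × 0.6 × 620 × 500 × 10⁻³) = 5.9 mm.
Required leg w = t_e / 0.707 = 8.345 mm → use 9 mm.

w = 9 mm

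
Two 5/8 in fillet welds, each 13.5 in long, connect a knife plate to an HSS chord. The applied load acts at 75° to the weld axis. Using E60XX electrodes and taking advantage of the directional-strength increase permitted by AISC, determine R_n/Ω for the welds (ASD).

E60XX → F_EXX = 60 ksi.
t_e = 0.707 × 0.625 = 0.4419 in; A_we = 0.4419 × 27 = 11.93 in².
Directional factor: 1.0 + 0.5 sin^1.5(75°) = 1.475.
F_nw = 0.6 × 60 × 1.475 = 53.09 ksi.
R_n/Ω = (53.09 × 11.93) / 2.0 = 316.7 kip.

R_n/Ω ≈ 317 kip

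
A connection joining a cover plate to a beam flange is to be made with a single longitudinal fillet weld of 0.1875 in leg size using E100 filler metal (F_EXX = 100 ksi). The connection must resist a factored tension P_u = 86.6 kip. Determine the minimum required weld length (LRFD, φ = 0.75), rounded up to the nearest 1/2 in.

Throat t_e = 0.707 × 0.1875 = 0.1326 in.
φr_n = 0.75 × 0.6 × 100 × 0.1326 = 5.965 kip/in.
L_req = P_u / φr_n = 86.6 / 5.965 = 14.52 in total.
Round up → use L = 15 in.

L = 15 in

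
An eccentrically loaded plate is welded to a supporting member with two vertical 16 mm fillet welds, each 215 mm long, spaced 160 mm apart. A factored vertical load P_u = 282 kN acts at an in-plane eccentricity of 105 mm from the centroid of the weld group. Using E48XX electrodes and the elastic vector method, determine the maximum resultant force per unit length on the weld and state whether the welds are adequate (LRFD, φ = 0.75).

E48XX → F_EXX = 480 MPa.
Total weld length L_w = 430 mm. Treat welds as unit-width lines.
Polar moment about centroid: J = 2[d³/12 + d(b/2)²] = 2[215³/12 + 215×80²] = 4408000 mm³.
Direct shear f_v = P/L_w = 282×10³ / 430 = 655.8 N/mm (vertical).
Torsion M = P·e = 282×10³ × 105 = 29610000 N·mm.
Critical point at (x, y) = (80, 107.5) from centroid. f_tx = M·y/J = 722 N/mm; f_ty = M·x/J = 537.3 N/mm.
Resultant f_max = √[f_tx² + (f_v + f_ty)²] = √[722² + (655.8 + 537.3)²] = 1395 N/mm.
Capacity per unit length: φr_n = 0.75 × 0.6 × 480 × (0.707 × 16) = 2443 N/mm.
1395 ≤ 2443 → adequate.

f_max ≈ 1390 N/mm; adequate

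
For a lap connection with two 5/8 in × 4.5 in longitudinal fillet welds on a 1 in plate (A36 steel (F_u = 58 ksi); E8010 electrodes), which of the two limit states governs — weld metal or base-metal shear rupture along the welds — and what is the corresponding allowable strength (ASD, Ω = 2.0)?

R_n/Ω ≈ 95.4 kip (weld metal governs)

E80XX → F_EXX = 80 ksi.
t_e = 0.707 × 0.625 = 0.4419 in; L = 9 in.
Weld metal: R_n/Ω = (1/2.0) × 0.6 × 80 × 0.4419 × 9 = 95.44 kip.
Base metal (shear rupture): R_n/Ω = (1/2.0) × 0.6 × 58 × 1 × 9 = 156.6 kip.
Governing: weld metal.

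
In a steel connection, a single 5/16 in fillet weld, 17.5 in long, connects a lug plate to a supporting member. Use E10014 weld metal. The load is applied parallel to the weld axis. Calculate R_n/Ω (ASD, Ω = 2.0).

E100XX → F_EXX = 100 ksi.
Effective throat t_e = 0.707 × 0.3125 = 0.2209 in.
Total length L = 17.5 in; A_we = 0.2209 × 17.5 = 3.866 in².
F_nw = 0.6 F_EXX = 0.6 × 100 = 60 ksi.
R_n = 60 × 3.866 = 232 kip; R_n/Ω = 232/2.0 = 116 kip.

R_n/Ω ≈ 116 kip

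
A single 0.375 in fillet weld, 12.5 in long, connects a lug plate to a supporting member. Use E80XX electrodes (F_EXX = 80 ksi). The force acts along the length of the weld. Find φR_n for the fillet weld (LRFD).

φR_n ≈ 119 kips

Effective throat t_e = 0.707 × 0.375 = 0.2651 in.
Total length L = 12.5 in; A_we = 0.2651 × 12.5 = 3.314 in².
F_nw = 0.6 F_EXX = 0.6 × 80 = 48 ksi.
φR_n = 0.75 × 48 × 3.314 = 119.3 kips.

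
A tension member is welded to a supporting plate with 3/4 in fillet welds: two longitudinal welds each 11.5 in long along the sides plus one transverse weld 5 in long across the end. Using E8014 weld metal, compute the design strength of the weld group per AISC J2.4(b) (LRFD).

E80XX → F_EXX = 80 ksi.
t_e = 0.707 × 0.75 = 0.5302 in.
R_nwl = 0.6 × 80 × 0.5302 × 23 = 585.4 kip (longitudinal, 2 welds).
R_nwt = 0.6 × 80 × 0.5302 × 5 = 127.3 kip (transverse, base value).
(i) R_nwl + R_nwt = 712.7 kip; (ii) 0.85 R_nwl + 1.5 R_nwt = 688.5 kip.
R_n = max = 712.7 kip [governs: (i)]; φR_n = 534.5 kip.

φR_n ≈ 534 kip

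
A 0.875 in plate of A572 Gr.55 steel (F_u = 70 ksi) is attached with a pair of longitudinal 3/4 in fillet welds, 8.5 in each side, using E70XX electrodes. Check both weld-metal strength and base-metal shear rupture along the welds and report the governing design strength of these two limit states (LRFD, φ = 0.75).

φR_n ≈ 284 kip (weld metal governs)

E70XX → F_EXX = 70 ksi.
t_e = 0.707 × 0.75 = 0.5302 in; L = 17 in.
Weld metal: φR_n = 0.75 × 0.6 × 70 × 0.5302 × 17 = 283.9 kip.
Base metal (shear rupture): φR_n = 0.75 × 0.6 × 70 × 0.875 × 17 = 468.6 kip.
Governing: weld metal.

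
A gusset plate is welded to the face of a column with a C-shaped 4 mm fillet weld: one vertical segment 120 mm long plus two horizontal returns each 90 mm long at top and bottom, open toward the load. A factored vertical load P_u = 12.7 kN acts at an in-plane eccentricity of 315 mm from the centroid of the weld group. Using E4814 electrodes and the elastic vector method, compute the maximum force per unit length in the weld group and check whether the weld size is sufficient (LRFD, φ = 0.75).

f_max ≈ 360 N/mm; adequate

E48XX → F_EXX = 480 MPa.
Total weld length L_w = 300 mm. Treat welds as unit-width lines.
Centroid: x̄ = 2×90×45 / 300 = 27 mm from the vertical weld.
Polar moment about centroid: J = I_x + I_y = [120³/12 + 2×90×60²] + [120×27² + 2(90³/12 + 90×18²)] = 1059000 mm³.
Direct shear f_v = P/L_w = 12.7×10³ / 300 = 42.33 N/mm (vertical).
Torsion M = P·e = 12.7×10³ × 315 = 4000500 N·mm.
Critical point at (x, y) = (63, 60) from centroid. f_tx = M·y/J = 226.6 N/mm; f_ty = M·x/J = 237.9 N/mm.
Resultant f_max = √[f_tx² + (f_v + f_ty)²] = √[226.6² + (42.33 + 237.9)²] = 360.4 N/mm.
Capacity per unit length: φr_n = 0.75 × 0.6 × 480 × (0.707 × 4) = 610.8 N/mm.
360.4 ≤ 610.8 → adequate.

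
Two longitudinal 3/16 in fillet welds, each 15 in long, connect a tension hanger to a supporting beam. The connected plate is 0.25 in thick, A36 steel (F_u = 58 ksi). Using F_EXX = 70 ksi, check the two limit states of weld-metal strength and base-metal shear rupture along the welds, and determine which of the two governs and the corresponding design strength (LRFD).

φR_n ≈ 125 kips (weld metal governs)

t_e = 0.707 × 0.1875 = 0.1326 in; L = 30 in.
Weld metal: φR_n = 0.75 × 0.6 × 70 × 0.1326 × 30 = 125.3 kips.
Base metal (shear rupture): φR_n = 0.75 × 0.6 × 58 × 0.25 × 30 = 195.8 kips.
Governing: weld metal.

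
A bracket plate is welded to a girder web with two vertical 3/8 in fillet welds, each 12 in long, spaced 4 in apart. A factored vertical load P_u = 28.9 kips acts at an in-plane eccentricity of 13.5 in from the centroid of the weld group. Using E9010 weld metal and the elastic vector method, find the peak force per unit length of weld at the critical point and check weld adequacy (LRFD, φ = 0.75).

f_max ≈ 6.9 kip/in; adequate

E90XX → F_EXX = 90 ksi.
Total weld length L_w = 24 in. Treat welds as unit-width lines.
Polar moment about centroid: J = 2[d³/12 + d(b/2)²] = 2[12³/12 + 12×2²] = 384 in³.
Direct shear f_v = P/L_w = 28.9 / 24 = 1.204 kip/in (vertical).
Torsion M = P·e = 28.9 × 13.5 = 390.15 kip·in.
Critical point at (x, y) = (2, 6) from centroid. f_tx = M·y/J = 6.096 kip/in; f_ty = M·x/J = 2.032 kip/in.
Resultant f_max = √[f_tx² + (f_v + f_ty)²] = √[6.096² + (1.204 + 2.032)²] = 6.902 kip/in.
Capacity per unit length: φr_n = 0.75 × 0.6 × 90 × (0.707 × 0.375) = 10.74 kip/in.
6.902 ≤ 10.74 → adequate.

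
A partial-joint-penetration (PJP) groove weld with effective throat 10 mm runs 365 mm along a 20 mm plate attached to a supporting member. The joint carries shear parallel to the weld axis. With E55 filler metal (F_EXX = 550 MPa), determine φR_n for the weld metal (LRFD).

Effective throat (given) t_e = 10 mm.
A_we = 10 × 365 = 3650 mm².
F_nw = 0.6 F_EXX = 330 MPa.
φR_n = 0.75 × 330 × 3650 × 10⁻³ = 903.4 kN.

φR_n ≈ 903 kN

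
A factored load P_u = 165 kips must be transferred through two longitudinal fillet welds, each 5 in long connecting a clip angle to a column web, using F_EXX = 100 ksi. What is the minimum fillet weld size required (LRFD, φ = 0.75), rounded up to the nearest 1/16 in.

Total weld length L = 10 in.
Required throat t_e = P_u / (φ × 0.6 F_EXX × L) = 165 / (0.75 × 0.6 × 100 × 10) = 0.3667 in.
Required leg w = t_e / 0.707 = 0.5186 in → use 9/16 in.

w = 9/16 in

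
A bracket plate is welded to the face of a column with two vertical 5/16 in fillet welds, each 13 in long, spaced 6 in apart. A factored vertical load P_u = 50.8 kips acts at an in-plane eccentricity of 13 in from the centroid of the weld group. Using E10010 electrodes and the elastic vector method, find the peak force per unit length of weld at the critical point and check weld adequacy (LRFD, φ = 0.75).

f_max ≈ 8.88 kip/in; adequate

E100XX → F_EXX = 100 ksi.
Total weld length L_w = 26 in. Treat welds as unit-width lines.
Polar moment about centroid: J = 2[d³/12 + d(b/2)²] = 2[13³/12 + 13×3²] = 600.2 in³.
Direct shear f_v = P/L_w = 50.8 / 26 = 1.954 kip/in (vertical).
Torsion M = P·e = 50.8 × 13 = 660.4 kip·in.
Critical point at (x, y) = (3, 6.5) from centroid. f_tx = M·y/J = 7.152 kip/in; f_ty = M·x/J = 3.301 kip/in.
Resultant f_max = √[f_tx² + (f_v + f_ty)²] = √[7.152² + (1.954 + 3.301)²] = 8.875 kip/in.
Capacity per unit length: φr_n = 0.75 × 0.6 × 100 × (0.707 × 0.3125) = 9.942 kip/in.
8.875 ≤ 9.942 → adequate.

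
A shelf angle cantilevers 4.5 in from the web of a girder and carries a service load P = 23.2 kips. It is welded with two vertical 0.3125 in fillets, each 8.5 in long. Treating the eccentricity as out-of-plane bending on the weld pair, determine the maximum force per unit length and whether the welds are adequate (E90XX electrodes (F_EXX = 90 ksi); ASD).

f_max ≈ 4.54 kip/in; adequate

L_w = 2 × 8.5 = 17 in; section modulus (unit throat) S = 2 × L²/6 = 24.08 in².
Direct shear f_v = P/L_w = 23.2/17 = 1.365 kip/in.
Moment M = P × e = 23.2 × 4.5 = 104.4 kip·in; bending f_b = M/S = 4.335 kip/in.
f_max = √(f_v² + f_b²) = √(1.365² + 4.335²) = 4.545 kip/in.
r_n/Ω = (1/2.0) × 0.6 × 90 × (0.707 × 0.3125) = 5.965 kip/in → adequate.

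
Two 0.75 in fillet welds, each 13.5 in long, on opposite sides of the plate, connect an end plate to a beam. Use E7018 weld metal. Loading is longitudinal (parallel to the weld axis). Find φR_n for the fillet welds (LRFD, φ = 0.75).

φR_n ≈ 451 kips

E70XX → F_EXX = 70 ksi.
Effective throat t_e = 0.707 × 0.75 = 0.5302 in.
Total length L = 27 in; A_we = 0.5302 × 27 = 14.32 in².
F_nw = 0.6 F_EXX = 0.6 × 70 = 42 ksi.
φR_n = 0.75 × 42 × 14.32 = 451 kips.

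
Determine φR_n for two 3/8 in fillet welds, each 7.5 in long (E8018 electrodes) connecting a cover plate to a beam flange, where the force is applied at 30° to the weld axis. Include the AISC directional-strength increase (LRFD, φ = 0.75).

E80XX → F_EXX = 80 ksi.
t_e = 0.707 × 0.375 = 0.2651 in; A_we = 0.2651 × 15 = 3.977 in².
Directional factor: 1.0 + 0.5 sin^1.5(30°) = 1.177.
F_nw = 0.6 × 80 × 1.177 = 56.49 ksi.
φR_n = 0.75 × 56.49 × 3.977 = 168.5 kip.

φR_n ≈ 168 kip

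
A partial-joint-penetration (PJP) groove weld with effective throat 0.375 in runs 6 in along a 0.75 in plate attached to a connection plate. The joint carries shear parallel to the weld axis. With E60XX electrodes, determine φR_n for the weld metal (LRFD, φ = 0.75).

E60XX → F_EXX = 60 ksi.
Effective throat (given) t_e = 0.375 in.
A_we = 0.375 × 6 = 2.25 in².
F_nw = 0.6 F_EXX = 36 ksi.
φR_n = 0.75 × 36 × 2.25 = 60.75 kips.

φR_n ≈ 60.8 kips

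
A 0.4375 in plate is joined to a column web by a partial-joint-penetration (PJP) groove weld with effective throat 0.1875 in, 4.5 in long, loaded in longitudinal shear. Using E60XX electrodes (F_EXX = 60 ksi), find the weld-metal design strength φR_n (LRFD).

φR_n ≈ 22.8 kip

Effective throat (given) t_e = 0.1875 in.
A_we = 0.1875 × 4.5 = 0.8438 in².
F_nw = 0.6 F_EXX = 36 ksi.
φR_n = 0.75 × 36 × 0.8438 = 22.78 kip.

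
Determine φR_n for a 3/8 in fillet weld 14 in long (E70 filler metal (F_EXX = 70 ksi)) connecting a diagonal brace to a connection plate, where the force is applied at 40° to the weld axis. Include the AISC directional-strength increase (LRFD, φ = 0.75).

t_e = 0.707 × 0.375 = 0.2651 in; A_we = 0.2651 × 14 = 3.712 in².
Directional factor: 1.0 + 0.5 sin^1.5(40°) = 1.258.
F_nw = 0.6 × 70 × 1.258 = 52.82 ksi.
φR_n = 0.75 × 52.82 × 3.712 = 147 kips.

φR_n ≈ 147 kips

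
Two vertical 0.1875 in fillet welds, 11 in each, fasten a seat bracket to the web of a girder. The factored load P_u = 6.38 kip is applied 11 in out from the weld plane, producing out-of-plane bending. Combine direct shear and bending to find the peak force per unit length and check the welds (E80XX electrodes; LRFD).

E80XX → F_EXX = 80 ksi.
L_w = 2 × 11 = 22 in; section modulus (unit throat) S = 2 × L²/6 = 40.33 in².
Direct shear f_v = P/L_w = 6.38/22 = 0.29 kip/in.
Moment M = P × e = 6.38 × 11 = 70.18 kip·in; bending f_b = M/S = 1.74 kip/in.
f_max = √(f_v² + f_b²) = √(0.29² + 1.74²) = 1.764 kip/in.
φr_n = 0.75 × 0.6 × 80 × (0.707 × 0.1875) = 4.772 kip/in → adequate.

f_max ≈ 1.76 kip/in; adequate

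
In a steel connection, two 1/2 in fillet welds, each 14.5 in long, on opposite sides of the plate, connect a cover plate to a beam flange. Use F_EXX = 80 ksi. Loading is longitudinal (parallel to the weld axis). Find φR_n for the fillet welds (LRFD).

φR_n ≈ 369 kips

Effective throat t_e = 0.707 × 0.5 = 0.3535 in.
Total length L = 29 in; A_we = 0.3535 × 29 = 10.25 in².
F_nw = 0.6 F_EXX = 0.6 × 80 = 48 ksi.
φR_n = 0.75 × 48 × 10.25 = 369.1 kips.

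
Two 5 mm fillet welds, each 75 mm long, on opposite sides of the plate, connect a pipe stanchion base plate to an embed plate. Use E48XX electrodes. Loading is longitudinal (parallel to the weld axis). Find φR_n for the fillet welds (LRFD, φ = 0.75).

E48XX → F_EXX = 480 MPa.
Effective throat t_e = 0.707 × 5 = 3.535 mm.
Total length L = 150 mm; A_we = 3.535 × 150 = 530.2 mm².
F_nw = 0.6 F_EXX = 0.6 × 480 = 288 MPa.
φR_n = 0.75 × 288 × 530.2 × 10⁻³ = 114.5 kN.

φR_n ≈ 115 kN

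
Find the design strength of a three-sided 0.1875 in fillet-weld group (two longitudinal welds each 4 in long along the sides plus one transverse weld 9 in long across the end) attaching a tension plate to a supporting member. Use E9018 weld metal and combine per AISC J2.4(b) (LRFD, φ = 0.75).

φR_n ≈ 109 kip

E90XX → F_EXX = 90 ksi.
t_e = 0.707 × 0.1875 = 0.1326 in.
R_nwl = 0.6 × 90 × 0.1326 × 8 = 57.27 kip (longitudinal, 2 welds).
R_nwt = 0.6 × 90 × 0.1326 × 9 = 64.43 kip (transverse, base value).
(i) R_nwl + R_nwt = 121.7 kip; (ii) 0.85 R_nwl + 1.5 R_nwt = 145.3 kip.
R_n = max = 145.3 kip [governs: (ii)]; φR_n = 109 kip.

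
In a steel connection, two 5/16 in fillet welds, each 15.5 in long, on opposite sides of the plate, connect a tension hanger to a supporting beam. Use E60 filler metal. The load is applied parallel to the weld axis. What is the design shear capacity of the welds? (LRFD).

φR_n ≈ 185 kip

E60XX → F_EXX = 60 ksi.
Effective throat t_e = 0.707 × 0.3125 = 0.2209 in.
Total length L = 31 in; A_we = 0.2209 × 31 = 6.849 in².
F_nw = 0.6 F_EXX = 0.6 × 60 = 36 ksi.
φR_n = 0.75 × 36 × 6.849 = 184.9 kip.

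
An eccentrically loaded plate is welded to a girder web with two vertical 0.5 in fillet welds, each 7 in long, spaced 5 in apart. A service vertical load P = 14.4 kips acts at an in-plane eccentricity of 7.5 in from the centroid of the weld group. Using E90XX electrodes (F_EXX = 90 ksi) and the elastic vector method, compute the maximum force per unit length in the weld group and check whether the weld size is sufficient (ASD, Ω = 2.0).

Total weld length L_w = 14 in. Treat welds as unit-width lines.
Polar moment about centroid: J = 2[d³/12 + d(b/2)²] = 2[7³/12 + 7×2.5²] = 144.7 in³.
Direct shear f_v = P/L_w = 14.4 / 14 = 1.029 kip/in (vertical).
Torsion M = P·e = 14.4 × 7.5 = 108 kip·in.
Critical point at (x, y) = (2.5, 3.5) from centroid. f_tx = M·y/J = 2.613 kip/in; f_ty = M·x/J = 1.866 kip/in.
Resultant f_max = √[f_tx² + (f_v + f_ty)²] = √[2.613² + (1.029 + 1.866)²] = 3.9 kip/in.
Capacity per unit length: r_n/Ω = (1/2.0) × 0.6 × 90 × (0.707 × 0.5) = 9.544 kip/in.
3.9 ≤ 9.544 → adequate.

f_max ≈ 3.9 kip/in; adequate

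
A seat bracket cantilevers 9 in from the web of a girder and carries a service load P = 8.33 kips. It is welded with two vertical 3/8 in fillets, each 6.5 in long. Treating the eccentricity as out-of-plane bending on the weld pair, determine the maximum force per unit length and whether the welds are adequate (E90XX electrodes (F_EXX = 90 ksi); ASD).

L_w = 2 × 6.5 = 13 in; section modulus (unit throat) S = 2 × L²/6 = 14.08 in².
Direct shear f_v = P/L_w = 8.33/13 = 0.6408 kip/in.
Moment M = P × e = 8.33 × 9 = 74.97 kip·in; bending f_b = M/S = 5.323 kip/in.
f_max = √(f_v² + f_b²) = √(0.6408² + 5.323²) = 5.362 kip/in.
r_n/Ω = (1/2.0) × 0.6 × 90 × (0.707 × 0.375) = 7.158 kip/in → adequate.

f_max ≈ 5.36 kip/in; adequate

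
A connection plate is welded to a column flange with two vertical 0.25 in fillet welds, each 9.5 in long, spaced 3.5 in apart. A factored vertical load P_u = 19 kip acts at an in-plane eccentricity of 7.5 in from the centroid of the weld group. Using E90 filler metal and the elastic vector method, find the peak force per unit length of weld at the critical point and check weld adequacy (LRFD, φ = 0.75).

f_max ≈ 4.04 kip/in; adequate

E90XX → F_EXX = 90 ksi.
Total weld length L_w = 19 in. Treat welds as unit-width lines.
Polar moment about centroid: J = 2[d³/12 + d(b/2)²] = 2[9.5³/12 + 9.5×1.75²] = 201.1 in³.
Direct shear f_v = P/L_w = 19 / 19 = 1 kip/in (vertical).
Torsion M = P·e = 19 × 7.5 = 142.5 kip·in.
Critical point at (x, y) = (1.75, 4.75) from centroid. f_tx = M·y/J = 3.366 kip/in; f_ty = M·x/J = 1.24 kip/in.
Resultant f_max = √[f_tx² + (f_v + f_ty)²] = √[3.366² + (1 + 1.24)²] = 4.043 kip/in.
Capacity per unit length: φr_n = 0.75 × 0.6 × 90 × (0.707 × 0.25) = 7.158 kip/in.
4.043 ≤ 7.158 → adequate.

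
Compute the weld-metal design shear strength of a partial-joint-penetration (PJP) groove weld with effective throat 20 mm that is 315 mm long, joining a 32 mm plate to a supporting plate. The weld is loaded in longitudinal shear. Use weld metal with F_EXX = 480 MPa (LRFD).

Effective throat (given) t_e = 20 mm.
A_we = 20 × 315 = 6300 mm².
F_nw = 0.6 F_EXX = 288 MPa.
φR_n = 0.75 × 288 × 6300 × 10⁻³ = 1361 kN.

φR_n ≈ 1360 kN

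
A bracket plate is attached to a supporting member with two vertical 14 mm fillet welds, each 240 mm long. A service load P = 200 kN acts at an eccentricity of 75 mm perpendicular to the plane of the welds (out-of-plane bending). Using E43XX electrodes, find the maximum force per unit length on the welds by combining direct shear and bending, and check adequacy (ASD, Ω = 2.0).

f_max ≈ 885 N/mm; adequate

E43XX → F_EXX = 430 MPa.
L_w = 2 × 240 = 480 mm; section modulus (unit throat) S = 2 × L²/6 = 19200 mm².
Direct shear f_v = P/L_w = 200×10³/480 = 416.7 N/mm.
Moment M = P × e = 200×10³ × 75 = 15000000 N·mm; bending f_b = M/S = 781.2 N/mm.
f_max = √(f_v² + f_b²) = √(416.7² + 781.2²) = 885.4 N/mm.
r_n/Ω = (1/2.0) × 0.6 × 430 × (0.707 × 14) = 1277 N/mm → adequate.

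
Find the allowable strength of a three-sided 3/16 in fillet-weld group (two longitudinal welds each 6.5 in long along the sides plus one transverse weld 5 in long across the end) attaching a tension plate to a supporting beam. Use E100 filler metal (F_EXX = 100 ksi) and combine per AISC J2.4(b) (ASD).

R_n/Ω ≈ 73.8 kip

t_e = 0.707 × 0.1875 = 0.1326 in.
R_nwl = 0.6 × 100 × 0.1326 × 13 = 103.4 kip (longitudinal, 2 welds).
R_nwt = 0.6 × 100 × 0.1326 × 5 = 39.77 kip (transverse, base value).
(i) R_nwl + R_nwt = 143.2 kip; (ii) 0.85 R_nwl + 1.5 R_nwt = 147.5 kip.
R_n = max = 147.5 kip [governs: (ii)]; R_n/Ω = 73.77 kip.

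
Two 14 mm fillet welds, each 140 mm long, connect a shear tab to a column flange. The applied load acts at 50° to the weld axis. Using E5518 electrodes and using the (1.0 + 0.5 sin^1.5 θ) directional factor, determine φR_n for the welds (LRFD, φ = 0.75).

φR_n ≈ 916 kN

E55XX → F_EXX = 550 MPa.
t_e = 0.707 × 14 = 9.898 mm; A_we = 9.898 × 280 = 2771 mm².
Directional factor: 1.0 + 0.5 sin^1.5(50°) = 1.335.
F_nw = 0.6 × 550 × 1.335 = 440.6 MPa.
φR_n = 0.75 × 440.6 × 2771 × 10⁻³ = 915.9 kN.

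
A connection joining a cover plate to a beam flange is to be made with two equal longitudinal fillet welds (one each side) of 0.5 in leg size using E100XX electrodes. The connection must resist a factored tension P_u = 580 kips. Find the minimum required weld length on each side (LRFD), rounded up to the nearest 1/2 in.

E100XX → F_EXX = 100 ksi.
Throat t_e = 0.707 × 0.5 = 0.3535 in.
φr_n = 0.75 × 0.6 × 100 × 0.3535 = 15.91 kips/in.
L_req = P_u / φr_n = 580 / 15.91 = 36.46 in total.
Per side: 36.46 / 2 = 18.23 in.
Round up → use L = 18.5 in on each side.

L = 18.5 in on each side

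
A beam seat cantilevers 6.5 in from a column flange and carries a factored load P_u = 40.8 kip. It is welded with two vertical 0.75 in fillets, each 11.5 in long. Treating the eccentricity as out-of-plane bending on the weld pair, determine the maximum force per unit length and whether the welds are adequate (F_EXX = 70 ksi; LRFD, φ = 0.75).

L_w = 2 × 11.5 = 23 in; section modulus (unit throat) S = 2 × L²/6 = 44.08 in².
Direct shear f_v = P/L_w = 40.8/23 = 1.774 kip/in.
Moment M = P × e = 40.8 × 6.5 = 265.2 kip·in; bending f_b = M/S = 6.016 kip/in.
f_max = √(f_v² + f_b²) = √(1.774² + 6.016²) = 6.272 kip/in.
φr_n = 0.75 × 0.6 × 70 × (0.707 × 0.75) = 16.7 kip/in → adequate.

f_max ≈ 6.27 kip/in; adequate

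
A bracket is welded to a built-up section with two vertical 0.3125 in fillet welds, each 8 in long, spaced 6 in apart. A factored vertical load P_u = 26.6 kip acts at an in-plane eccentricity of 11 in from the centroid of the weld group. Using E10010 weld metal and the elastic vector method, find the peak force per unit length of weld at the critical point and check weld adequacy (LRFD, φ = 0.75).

f_max ≈ 7.5 kip/in; adequate

E100XX → F_EXX = 100 ksi.
Total weld length L_w = 16 in. Treat welds as unit-width lines.
Polar moment about centroid: J = 2[d³/12 + d(b/2)²] = 2[8³/12 + 8×3²] = 229.3 in³.
Direct shear f_v = P/L_w = 26.6 / 16 = 1.663 kip/in (vertical).
Torsion M = P·e = 26.6 × 11 = 292.6 kip·in.
Critical point at (x, y) = (3, 4) from centroid. f_tx = M·y/J = 5.103 kip/in; f_ty = M·x/J = 3.828 kip/in.
Resultant f_max = √[f_tx² + (f_v + f_ty)²] = √[5.103² + (1.663 + 3.828)²] = 7.496 kip/in.
Capacity per unit length: φr_n = 0.75 × 0.6 × 100 × (0.707 × 0.3125) = 9.942 kip/in.
7.496 ≤ 9.942 → adequate.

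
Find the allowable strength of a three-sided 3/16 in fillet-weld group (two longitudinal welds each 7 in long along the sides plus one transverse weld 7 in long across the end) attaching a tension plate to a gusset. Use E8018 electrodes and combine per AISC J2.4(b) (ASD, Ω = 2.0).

R_n/Ω ≈ 71.3 kips

E80XX → F_EXX = 80 ksi.
t_e = 0.707 × 0.1875 = 0.1326 in.
R_nwl = 0.6 × 80 × 0.1326 × 14 = 89.08 kips (longitudinal, 2 welds).
R_nwt = 0.6 × 80 × 0.1326 × 7 = 44.54 kips (transverse, base value).
(i) R_nwl + R_nwt = 133.6 kips; (ii) 0.85 R_nwl + 1.5 R_nwt = 142.5 kips.
R_n = max = 142.5 kips [governs: (ii)]; R_n/Ω = 71.27 kips.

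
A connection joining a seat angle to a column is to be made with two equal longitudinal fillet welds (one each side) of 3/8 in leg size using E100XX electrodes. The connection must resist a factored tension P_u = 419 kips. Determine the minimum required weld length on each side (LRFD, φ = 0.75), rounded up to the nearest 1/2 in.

E100XX → F_EXX = 100 ksi.
Throat t_e = 0.707 × 0.375 = 0.2651 in.
φr_n = 0.75 × 0.6 × 100 × 0.2651 = 11.93 kips/in.
L_req = P_u / φr_n = 419 / 11.93 = 35.12 in total.
Per side: 35.12 / 2 = 17.56 in.
Round up → use L = 18 in on each side.

L = 18 in on each side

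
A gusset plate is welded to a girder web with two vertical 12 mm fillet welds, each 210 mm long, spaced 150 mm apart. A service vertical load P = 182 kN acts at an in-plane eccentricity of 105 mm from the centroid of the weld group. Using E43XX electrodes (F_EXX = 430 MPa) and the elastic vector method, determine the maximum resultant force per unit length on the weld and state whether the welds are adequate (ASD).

Total weld length L_w = 420 mm. Treat welds as unit-width lines.
Polar moment about centroid: J = 2[d³/12 + d(b/2)²] = 2[210³/12 + 210×75²] = 3906000 mm³.
Direct shear f_v = P/L_w = 182×10³ / 420 = 433.3 N/mm (vertical).
Torsion M = P·e = 182×10³ × 105 = 19110000 N·mm.
Critical point at (x, y) = (75, 105) from centroid. f_tx = M·y/J = 513.7 N/mm; f_ty = M·x/J = 366.9 N/mm.
Resultant f_max = √[f_tx² + (f_v + f_ty)²] = √[513.7² + (433.3 + 366.9)²] = 951 N/mm.
Capacity per unit length: r_n/Ω = (1/2.0) × 0.6 × 430 × (0.707 × 12) = 1094 N/mm.
951 ≤ 1094 → adequate.

f_max ≈ 951 N/mm; adequate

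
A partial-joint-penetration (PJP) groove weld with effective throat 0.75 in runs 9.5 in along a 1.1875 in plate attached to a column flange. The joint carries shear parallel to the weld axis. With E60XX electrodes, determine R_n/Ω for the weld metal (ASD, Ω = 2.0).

R_n/Ω ≈ 128 kip

E60XX → F_EXX = 60 ksi.
Effective throat (given) t_e = 0.75 in.
A_we = 0.75 × 9.5 = 7.125 in².
F_nw = 0.6 F_EXX = 36 ksi.
R_n/Ω = (36 × 7.125) / 2.0 = 128.2 kip.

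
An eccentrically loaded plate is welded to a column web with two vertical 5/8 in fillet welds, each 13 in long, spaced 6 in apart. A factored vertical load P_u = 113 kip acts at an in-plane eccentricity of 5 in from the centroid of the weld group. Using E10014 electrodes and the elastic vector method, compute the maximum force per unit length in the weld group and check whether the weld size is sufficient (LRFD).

f_max ≈ 9.43 kip/in; adequate

E100XX → F_EXX = 100 ksi.
Total weld length L_w = 26 in. Treat welds as unit-width lines.
Polar moment about centroid: J = 2[d³/12 + d(b/2)²] = 2[13³/12 + 13×3²] = 600.2 in³.
Direct shear f_v = P/L_w = 113 / 26 = 4.346 kip/in (vertical).
Torsion M = P·e = 113 × 5 = 565 kip·in.
Critical point at (x, y) = (3, 6.5) from centroid. f_tx = M·y/J = 6.119 kip/in; f_ty = M·x/J = 2.824 kip/in.
Resultant f_max = √[f_tx² + (f_v + f_ty)²] = √[6.119² + (4.346 + 2.824)²] = 9.426 kip/in.
Capacity per unit length: φr_n = 0.75 × 0.6 × 100 × (0.707 × 0.625) = 19.88 kip/in.
9.426 ≤ 19.88 → adequate.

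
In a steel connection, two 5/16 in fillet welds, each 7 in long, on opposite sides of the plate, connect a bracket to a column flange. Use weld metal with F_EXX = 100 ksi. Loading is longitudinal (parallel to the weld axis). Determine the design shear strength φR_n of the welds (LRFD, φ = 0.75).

φR_n ≈ 139 kip

Effective throat t_e = 0.707 × 0.3125 = 0.2209 in.
Total length L = 14 in; A_we = 0.2209 × 14 = 3.093 in².
F_nw = 0.6 F_EXX = 0.6 × 100 = 60 ksi.
φR_n = 0.75 × 60 × 3.093 = 139.2 kip.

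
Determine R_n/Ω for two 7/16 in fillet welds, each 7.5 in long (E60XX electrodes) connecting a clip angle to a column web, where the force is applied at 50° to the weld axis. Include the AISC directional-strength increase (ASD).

R_n/Ω ≈ 112 kip

E60XX → F_EXX = 60 ksi.
t_e = 0.707 × 0.4375 = 0.3093 in; A_we = 0.3093 × 15 = 4.64 in².
Directional factor: 1.0 + 0.5 sin^1.5(50°) = 1.335.
F_nw = 0.6 × 60 × 1.335 = 48.07 ksi.
R_n/Ω = (48.07 × 4.64) / 2.0 = 111.5 kip.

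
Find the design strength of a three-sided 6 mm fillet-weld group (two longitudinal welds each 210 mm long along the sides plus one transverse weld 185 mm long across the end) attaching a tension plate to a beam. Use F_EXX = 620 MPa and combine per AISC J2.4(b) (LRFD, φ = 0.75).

t_e = 0.707 × 6 = 4.242 mm.
R_nwl = 0.6 × 620 × 4.242 × 420 × 10⁻³ = 662.8 kN (longitudinal, 2 welds).
R_nwt = 0.6 × 620 × 4.242 × 185 × 10⁻³ = 291.9 kN (transverse, base value).
(i) R_nwl + R_nwt = 954.7 kN; (ii) 0.85 R_nwl + 1.5 R_nwt = 1001 kN.
R_n = max = 1001 kN [governs: (ii)]; φR_n = 750.9 kN.

φR_n ≈ 751 kN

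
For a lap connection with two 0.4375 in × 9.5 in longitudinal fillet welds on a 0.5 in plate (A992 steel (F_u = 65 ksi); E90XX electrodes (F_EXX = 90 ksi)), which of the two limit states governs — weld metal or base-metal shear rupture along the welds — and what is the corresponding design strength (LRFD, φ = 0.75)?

t_e = 0.707 × 0.4375 = 0.3093 in; L = 19 in.
Weld metal: φR_n = 0.75 × 0.6 × 90 × 0.3093 × 19 = 238 kip.
Base metal (shear rupture): φR_n = 0.75 × 0.6 × 65 × 0.5 × 19 = 277.9 kip.
Governing: weld metal.

φR_n ≈ 238 kip (weld metal governs)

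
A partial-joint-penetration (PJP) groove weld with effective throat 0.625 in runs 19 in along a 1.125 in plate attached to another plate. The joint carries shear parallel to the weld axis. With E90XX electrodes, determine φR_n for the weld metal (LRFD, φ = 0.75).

φR_n ≈ 481 kip

E90XX → F_EXX = 90 ksi.
Effective throat (given) t_e = 0.625 in.
A_we = 0.625 × 19 = 11.88 in².
F_nw = 0.6 F_EXX = 54 ksi.
φR_n = 0.75 × 54 × 11.88 = 480.9 kip.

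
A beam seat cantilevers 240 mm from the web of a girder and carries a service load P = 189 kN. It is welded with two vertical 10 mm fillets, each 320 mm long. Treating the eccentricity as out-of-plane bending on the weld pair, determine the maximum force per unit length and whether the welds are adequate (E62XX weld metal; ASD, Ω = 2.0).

f_max ≈ 1360 N/mm; NOT adequate

E62XX → F_EXX = 620 MPa.
L_w = 2 × 320 = 640 mm; section modulus (unit throat) S = 2 × L²/6 = 34130 mm².
Direct shear f_v = P/L_w = 189×10³/640 = 295.3 N/mm.
Moment M = P × e = 189×10³ × 240 = 45360000 N·mm; bending f_b = M/S = 1329 N/mm.
f_max = √(f_v² + f_b²) = √(295.3² + 1329²) = 1361 N/mm.
r_n/Ω = (1/2.0) × 0.6 × 620 × (0.707 × 10) = 1315 N/mm → NOT adequate.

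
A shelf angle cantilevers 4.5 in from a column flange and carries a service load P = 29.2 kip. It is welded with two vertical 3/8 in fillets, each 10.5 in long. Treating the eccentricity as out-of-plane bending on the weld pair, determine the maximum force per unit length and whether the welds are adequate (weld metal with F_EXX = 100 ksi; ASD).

f_max ≈ 3.84 kip/in; adequate

L_w = 2 × 10.5 = 21 in; section modulus (unit throat) S = 2 × L²/6 = 36.75 in².
Direct shear f_v = P/L_w = 29.2/21 = 1.39 kip/in.
Moment M = P × e = 29.2 × 4.5 = 131.4 kip·in; bending f_b = M/S = 3.576 kip/in.
f_max = √(f_v² + f_b²) = √(1.39² + 3.576²) = 3.836 kip/in.
r_n/Ω = (1/2.0) × 0.6 × 100 × (0.707 × 0.375) = 7.954 kip/in → adequate.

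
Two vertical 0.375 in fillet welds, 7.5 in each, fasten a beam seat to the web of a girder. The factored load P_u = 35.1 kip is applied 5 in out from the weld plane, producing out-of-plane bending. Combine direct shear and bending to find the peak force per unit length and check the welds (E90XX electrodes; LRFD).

E90XX → F_EXX = 90 ksi.
L_w = 2 × 7.5 = 15 in; section modulus (unit throat) S = 2 × L²/6 = 18.75 in².
Direct shear f_v = P/L_w = 35.1/15 = 2.34 kip/in.
Moment M = P × e = 35.1 × 5 = 175.5 kip·in; bending f_b = M/S = 9.36 kip/in.
f_max = √(f_v² + f_b²) = √(2.34² + 9.36²) = 9.648 kip/in.
φr_n = 0.75 × 0.6 × 90 × (0.707 × 0.375) = 10.74 kip/in → adequate.

f_max ≈ 9.65 kip/in; adequate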